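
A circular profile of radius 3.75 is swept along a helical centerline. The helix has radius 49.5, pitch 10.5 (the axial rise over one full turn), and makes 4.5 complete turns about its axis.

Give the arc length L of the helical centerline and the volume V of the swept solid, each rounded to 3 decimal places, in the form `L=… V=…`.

L=1400.377 V=61866.756

2πR = 2π·49.5 = 311.017673
per-turn = √(311.017673² + 10.5²) = √(96731.9927 + 110.25) = √96842.2427 = 311.194863
L = 4.5 × 311.194863 = 1400.376883
V = π·3.75² × L = 44.178647 × 1400.376883 = 61866.755563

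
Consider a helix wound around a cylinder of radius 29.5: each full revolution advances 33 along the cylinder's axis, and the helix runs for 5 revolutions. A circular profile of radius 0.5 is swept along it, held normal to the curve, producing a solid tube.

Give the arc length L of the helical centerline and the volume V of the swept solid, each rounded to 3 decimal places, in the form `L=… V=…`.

2πR = 2π·29.5 = 185.353967
per-turn = √(185.353967² + 33²) = √(34356.0929 + 1089) = √35445.0929 = 188.268672
L = 5 × 188.268672 = 941.343361
V = π·0.5² × L = 0.785398 × 941.343361 = 739.329347

L=941.343 V=739.329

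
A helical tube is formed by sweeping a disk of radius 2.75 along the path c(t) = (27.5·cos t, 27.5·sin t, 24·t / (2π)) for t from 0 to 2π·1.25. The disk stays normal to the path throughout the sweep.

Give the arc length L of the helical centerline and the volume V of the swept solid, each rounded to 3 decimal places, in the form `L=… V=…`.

L=218.058 V=5180.687

2πR = 2π·27.5 = 172.787596
per-turn = √(172.787596² + 24²) = √(29855.5533 + 576) = √30431.5533 = 174.446420
L = 1.25 × 174.446420 = 218.058025
V = π·2.75² × L = 23.758294 × 218.058025 = 5180.686752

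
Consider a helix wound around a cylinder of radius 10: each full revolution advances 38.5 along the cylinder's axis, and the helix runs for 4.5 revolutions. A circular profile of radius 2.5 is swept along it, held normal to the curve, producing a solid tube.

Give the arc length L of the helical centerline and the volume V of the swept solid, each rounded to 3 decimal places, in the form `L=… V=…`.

2πR = 2π·10 = 62.831853
per-turn = √(62.831853² + 38.5²) = √(3947.8418 + 1482.25) = √5430.0918 = 73.689156
L = 4.5 × 73.689156 = 331.601203
V = π·2.5² × L = 19.634954 × 331.601203 = 6510.974405

L=331.601 V=6510.974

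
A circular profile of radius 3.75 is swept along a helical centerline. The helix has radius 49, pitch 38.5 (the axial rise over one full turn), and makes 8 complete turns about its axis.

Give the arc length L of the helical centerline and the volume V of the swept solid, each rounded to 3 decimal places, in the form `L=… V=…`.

L=2482.192 V=109659.869

2πR = 2π·49 = 307.876080
per-turn = √(307.876080² + 38.5²) = √(94787.6807 + 1482.25) = √96269.9307 = 310.273961
L = 8 × 310.273961 = 2482.191685
V = π·3.75² × L = 44.178647 × 2482.191685 = 109659.869486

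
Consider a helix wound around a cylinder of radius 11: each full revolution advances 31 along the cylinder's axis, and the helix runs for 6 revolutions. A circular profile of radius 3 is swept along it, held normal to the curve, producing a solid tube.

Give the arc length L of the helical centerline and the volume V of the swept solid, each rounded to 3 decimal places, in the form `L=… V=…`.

2πR = 2π·11 = 69.115038
per-turn = √(69.115038² + 31²) = √(4776.8885 + 961) = √5737.8885 = 75.748852
L = 6 × 75.748852 = 454.493110
V = π·3² × L = 28.274334 × 454.493110 = 12850.489941

L=454.493 V=12850.490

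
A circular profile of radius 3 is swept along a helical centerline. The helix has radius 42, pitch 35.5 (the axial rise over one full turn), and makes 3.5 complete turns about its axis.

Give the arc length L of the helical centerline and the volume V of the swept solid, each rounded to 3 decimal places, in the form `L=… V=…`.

L=931.948 V=26350.211

2πR = 2π·42 = 263.893783
per-turn = √(263.893783² + 35.5²) = √(69639.9287 + 1260.25) = √70900.1787 = 266.270875
L = 3.5 × 266.270875 = 931.948061
V = π·3² × L = 28.274334 × 931.948061 = 26350.210639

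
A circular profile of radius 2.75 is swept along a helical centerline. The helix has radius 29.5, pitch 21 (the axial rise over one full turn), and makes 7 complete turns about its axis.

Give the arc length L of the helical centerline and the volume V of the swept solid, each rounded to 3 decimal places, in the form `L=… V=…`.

L=1305.779 V=31023.071

2πR = 2π·29.5 = 185.353967
per-turn = √(185.353967² + 21²) = √(34356.0929 + 441) = √34797.0929 = 186.539789
L = 7 × 186.539789 = 1305.778524
V = π·2.75² × L = 23.758294 × 1305.778524 = 31023.070644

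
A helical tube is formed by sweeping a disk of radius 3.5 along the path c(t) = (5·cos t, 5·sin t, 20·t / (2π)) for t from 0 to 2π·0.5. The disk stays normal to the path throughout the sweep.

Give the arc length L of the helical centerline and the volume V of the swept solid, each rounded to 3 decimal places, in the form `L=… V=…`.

2πR = 2π·5 = 31.415927
per-turn = √(31.415927² + 20²) = √(986.9604 + 400) = √1386.9604 = 37.241918
L = 0.5 × 37.241918 = 18.620959
V = π·3.5² × L = 38.484510 × 18.620959 = 716.618479

L=18.621 V=716.618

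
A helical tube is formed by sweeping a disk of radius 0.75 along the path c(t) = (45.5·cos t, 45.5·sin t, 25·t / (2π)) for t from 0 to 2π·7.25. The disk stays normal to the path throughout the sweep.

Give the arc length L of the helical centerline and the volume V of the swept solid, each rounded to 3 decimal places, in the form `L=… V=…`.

L=2080.576 V=3676.681

2πR = 2π·45.5 = 285.884931
per-turn = √(285.884931² + 25²) = √(81730.1940 + 625) = √82355.1940 = 286.975947
L = 7.25 × 286.975947 = 2080.575614
V = π·0.75² × L = 1.767146 × 2080.575614 = 3676.680599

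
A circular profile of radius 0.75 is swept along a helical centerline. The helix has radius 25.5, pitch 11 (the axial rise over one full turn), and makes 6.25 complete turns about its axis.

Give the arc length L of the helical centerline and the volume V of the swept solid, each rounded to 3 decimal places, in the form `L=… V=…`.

L=1003.740 V=1773.755

2πR = 2π·25.5 = 160.221225
per-turn = √(160.221225² + 11²) = √(25670.8410 + 121) = √25791.8410 = 160.598384
L = 6.25 × 160.598384 = 1003.739902
V = π·0.75² × L = 1.767146 × 1003.739902 = 1773.754820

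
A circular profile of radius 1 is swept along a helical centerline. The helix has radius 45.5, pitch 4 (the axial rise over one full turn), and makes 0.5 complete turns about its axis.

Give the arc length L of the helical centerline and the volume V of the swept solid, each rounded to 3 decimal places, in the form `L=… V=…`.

2πR = 2π·45.5 = 285.884931
per-turn = √(285.884931² + 4²) = √(81730.1940 + 16) = √81746.1940 = 285.912913
L = 0.5 × 285.912913 = 142.956457
V = π·1² × L = 3.141593 × 142.956457 = 449.110954

L=142.956 V=449.111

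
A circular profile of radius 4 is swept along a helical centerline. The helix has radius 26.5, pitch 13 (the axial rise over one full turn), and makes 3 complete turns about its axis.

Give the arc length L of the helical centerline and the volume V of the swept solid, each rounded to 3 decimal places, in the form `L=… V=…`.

L=501.033 V=25184.686

2πR = 2π·26.5 = 166.504411
per-turn = √(166.504411² + 13²) = √(27723.7188 + 169) = √27892.7188 = 167.011134
L = 3 × 167.011134 = 501.033401
V = π·4² × L = 50.265482 × 501.033401 = 25184.685626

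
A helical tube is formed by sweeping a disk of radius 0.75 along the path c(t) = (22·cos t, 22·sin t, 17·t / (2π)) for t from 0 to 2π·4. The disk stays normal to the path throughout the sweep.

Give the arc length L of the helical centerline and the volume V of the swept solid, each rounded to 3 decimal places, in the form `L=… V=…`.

2πR = 2π·22 = 138.230077
per-turn = √(138.230077² + 17²) = √(19107.5541 + 289) = √19396.5541 = 139.271512
L = 4 × 139.271512 = 557.086049
V = π·0.75² × L = 1.767146 × 557.086049 = 984.452309

L=557.086 V=984.452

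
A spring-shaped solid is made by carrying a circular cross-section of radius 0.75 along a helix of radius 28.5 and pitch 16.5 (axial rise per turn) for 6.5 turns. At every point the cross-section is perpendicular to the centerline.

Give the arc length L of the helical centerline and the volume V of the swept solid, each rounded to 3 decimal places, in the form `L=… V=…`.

2πR = 2π·28.5 = 179.070781
per-turn = √(179.070781² + 16.5²) = √(32066.3447 + 272.25) = √32338.5947 = 179.829349
L = 6.5 × 179.829349 = 1168.890767
V = π·0.75² × L = 1.767146 × 1168.890767 = 2065.600489

L=1168.891 V=2065.600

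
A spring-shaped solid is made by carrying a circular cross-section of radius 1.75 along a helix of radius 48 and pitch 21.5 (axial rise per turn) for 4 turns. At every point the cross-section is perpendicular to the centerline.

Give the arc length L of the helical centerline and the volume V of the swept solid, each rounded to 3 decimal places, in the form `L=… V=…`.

L=1209.433 V=11636.110

2πR = 2π·48 = 301.592895
per-turn = √(301.592895² + 21.5²) = √(90958.2742 + 462.25) = √91420.5242 = 302.358271
L = 4 × 302.358271 = 1209.433085
V = π·1.75² × L = 9.621128 × 1209.433085 = 11636.109913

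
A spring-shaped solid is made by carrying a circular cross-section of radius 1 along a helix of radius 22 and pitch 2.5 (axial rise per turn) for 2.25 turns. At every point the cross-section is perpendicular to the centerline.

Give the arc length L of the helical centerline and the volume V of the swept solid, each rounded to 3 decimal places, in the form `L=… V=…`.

2πR = 2π·22 = 138.230077
per-turn = √(138.230077² + 2.5²) = √(19107.5541 + 6.25) = √19113.8041 = 138.252682
L = 2.25 × 138.252682 = 311.068535
V = π·1² × L = 3.141593 × 311.068535 = 977.250624

L=311.069 V=977.251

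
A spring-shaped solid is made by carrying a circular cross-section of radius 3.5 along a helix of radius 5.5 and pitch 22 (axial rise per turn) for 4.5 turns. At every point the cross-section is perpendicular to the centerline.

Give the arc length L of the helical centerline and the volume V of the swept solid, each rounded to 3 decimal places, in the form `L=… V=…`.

L=184.347 V=7094.523

2πR = 2π·5.5 = 34.557519
per-turn = √(34.557519² + 22²) = √(1194.2221 + 484) = √1678.2221 = 40.966110
L = 4.5 × 40.966110 = 184.347493
V = π·3.5² × L = 38.484510 × 184.347493 = 7094.522940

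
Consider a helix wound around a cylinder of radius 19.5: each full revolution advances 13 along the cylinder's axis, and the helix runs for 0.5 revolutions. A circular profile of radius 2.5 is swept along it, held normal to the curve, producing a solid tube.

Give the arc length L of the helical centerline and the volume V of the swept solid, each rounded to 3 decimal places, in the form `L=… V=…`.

L=61.605 V=1209.610

2πR = 2π·19.5 = 122.522113
per-turn = √(122.522113² + 13²) = √(15011.6683 + 169) = √15180.6683 = 123.209855
L = 0.5 × 123.209855 = 61.604927
V = π·2.5² × L = 19.634954 × 61.604927 = 1209.609920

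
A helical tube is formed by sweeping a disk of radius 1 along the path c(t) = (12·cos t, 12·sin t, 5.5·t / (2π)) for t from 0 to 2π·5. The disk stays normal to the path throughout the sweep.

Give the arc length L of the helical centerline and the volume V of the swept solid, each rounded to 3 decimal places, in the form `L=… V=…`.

2πR = 2π·12 = 75.398224
per-turn = √(75.398224² + 5.5²) = √(5684.8921 + 30.25) = √5715.1421 = 75.598559
L = 5 × 75.598559 = 377.992795
V = π·1² × L = 3.141593 × 377.992795 = 1187.499389

L=377.993 V=1187.499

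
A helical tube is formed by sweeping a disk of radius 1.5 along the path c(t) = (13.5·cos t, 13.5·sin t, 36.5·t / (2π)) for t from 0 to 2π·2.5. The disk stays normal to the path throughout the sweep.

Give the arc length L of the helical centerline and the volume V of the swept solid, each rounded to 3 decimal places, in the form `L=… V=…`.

L=230.857 V=1631.832

2πR = 2π·13.5 = 84.823002
per-turn = √(84.823002² + 36.5²) = √(7194.9416 + 1332.25) = √8527.1916 = 92.342794
L = 2.5 × 92.342794 = 230.856985
V = π·1.5² × L = 7.068583 × 230.856985 = 1631.831869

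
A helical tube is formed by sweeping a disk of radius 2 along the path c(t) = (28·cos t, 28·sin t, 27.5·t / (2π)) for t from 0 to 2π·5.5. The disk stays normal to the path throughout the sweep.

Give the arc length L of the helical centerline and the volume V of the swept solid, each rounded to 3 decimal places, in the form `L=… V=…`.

2πR = 2π·28 = 175.929189
per-turn = √(175.929189² + 27.5²) = √(30951.0794 + 756.25) = √31707.3294 = 178.065520
L = 5.5 × 178.065520 = 979.360360
V = π·2² × L = 12.566371 × 979.360360 = 12307.005247

L=979.360 V=12307.005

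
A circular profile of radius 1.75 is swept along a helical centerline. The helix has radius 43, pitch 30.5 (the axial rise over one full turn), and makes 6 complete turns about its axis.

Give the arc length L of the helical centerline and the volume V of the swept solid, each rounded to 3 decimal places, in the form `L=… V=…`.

L=1631.358 V=15695.508

2πR = 2π·43 = 270.176968
per-turn = √(270.176968² + 30.5²) = √(72995.5942 + 930.25) = √73925.8442 = 271.893075
L = 6 × 271.893075 = 1631.358449
V = π·1.75² × L = 9.621128 × 1631.358449 = 15695.507640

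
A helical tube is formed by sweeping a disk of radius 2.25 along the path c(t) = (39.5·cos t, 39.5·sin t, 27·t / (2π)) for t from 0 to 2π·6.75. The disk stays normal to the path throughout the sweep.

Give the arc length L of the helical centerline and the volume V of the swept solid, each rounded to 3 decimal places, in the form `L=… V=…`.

L=1685.139 V=26800.971

2πR = 2π·39.5 = 248.185820
per-turn = √(248.185820² + 27²) = √(61596.2011 + 729) = √62325.2011 = 249.650157
L = 6.75 × 249.650157 = 1685.138562
V = π·2.25² × L = 15.904313 × 1685.138562 = 26800.970819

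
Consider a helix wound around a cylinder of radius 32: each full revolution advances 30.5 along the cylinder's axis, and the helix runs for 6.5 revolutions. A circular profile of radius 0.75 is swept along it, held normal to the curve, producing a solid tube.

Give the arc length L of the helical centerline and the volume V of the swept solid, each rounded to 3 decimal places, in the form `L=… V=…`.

2πR = 2π·32 = 201.061930
per-turn = √(201.061930² + 30.5²) = √(40425.8996 + 930.25) = √41356.1496 = 203.362115
L = 6.5 × 203.362115 = 1321.853744
V = π·0.75² × L = 1.767146 × 1321.853744 = 2335.908382

L=1321.854 V=2335.908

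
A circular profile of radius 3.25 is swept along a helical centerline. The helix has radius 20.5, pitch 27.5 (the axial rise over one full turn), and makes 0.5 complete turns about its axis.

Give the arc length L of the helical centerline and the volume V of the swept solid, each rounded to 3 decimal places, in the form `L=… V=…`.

2πR = 2π·20.5 = 128.805299
per-turn = √(128.805299² + 27.5²) = √(16590.8050 + 756.25) = √17347.0550 = 131.708219
L = 0.5 × 131.708219 = 65.854110
V = π·3.25² × L = 33.183072 × 65.854110 = 2185.241687

L=65.854 V=2185.242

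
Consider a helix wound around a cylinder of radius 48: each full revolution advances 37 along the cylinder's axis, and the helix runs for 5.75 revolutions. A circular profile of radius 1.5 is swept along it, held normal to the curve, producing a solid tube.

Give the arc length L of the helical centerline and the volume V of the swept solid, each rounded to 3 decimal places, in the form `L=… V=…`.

2πR = 2π·48 = 301.592895
per-turn = √(301.592895² + 37²) = √(90958.2742 + 1369) = √92327.2742 = 303.854034
L = 5.75 × 303.854034 = 1747.160697
V = π·1.5² × L = 7.068583 × 1747.160697 = 12349.951225

L=1747.161 V=12349.951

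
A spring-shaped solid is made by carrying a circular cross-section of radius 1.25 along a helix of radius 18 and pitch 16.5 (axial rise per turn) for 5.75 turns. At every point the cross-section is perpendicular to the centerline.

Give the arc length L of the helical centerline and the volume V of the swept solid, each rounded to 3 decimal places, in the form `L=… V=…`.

2πR = 2π·18 = 113.097336
per-turn = √(113.097336² + 16.5²) = √(12791.0073 + 272.25) = √13063.2573 = 114.294608
L = 5.75 × 114.294608 = 657.193993
V = π·1.25² × L = 4.908739 × 657.193993 = 3225.993470

L=657.194 V=3225.993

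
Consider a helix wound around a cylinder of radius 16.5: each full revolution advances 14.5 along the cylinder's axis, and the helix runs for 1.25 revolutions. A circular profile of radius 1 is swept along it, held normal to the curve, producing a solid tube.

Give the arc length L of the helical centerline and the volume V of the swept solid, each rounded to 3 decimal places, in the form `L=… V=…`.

2πR = 2π·16.5 = 103.672558
per-turn = √(103.672558² + 14.5²) = √(10747.9992 + 210.25) = √10958.2492 = 104.681656
L = 1.25 × 104.681656 = 130.852071
V = π·1² × L = 3.141593 × 130.852071 = 411.083904

L=130.852 V=411.084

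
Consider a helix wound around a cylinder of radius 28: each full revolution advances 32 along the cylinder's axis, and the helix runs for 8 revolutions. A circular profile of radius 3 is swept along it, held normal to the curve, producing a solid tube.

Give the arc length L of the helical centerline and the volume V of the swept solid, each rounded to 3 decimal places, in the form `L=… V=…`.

L=1430.526 V=40447.174

2πR = 2π·28 = 175.929189
per-turn = √(175.929189² + 32²) = √(30951.0794 + 1024) = √31975.0794 = 178.815769
L = 8 × 178.815769 = 1430.526156
V = π·3² × L = 28.274334 × 1430.526156 = 40447.174149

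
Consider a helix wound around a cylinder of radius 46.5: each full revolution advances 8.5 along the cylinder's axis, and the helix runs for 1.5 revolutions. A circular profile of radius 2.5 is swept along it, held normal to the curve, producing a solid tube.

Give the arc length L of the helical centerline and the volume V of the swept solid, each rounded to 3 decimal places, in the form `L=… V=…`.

2πR = 2π·46.5 = 292.168117
per-turn = √(292.168117² + 8.5²) = √(85362.2085 + 72.25) = √85434.4585 = 292.291735
L = 1.5 × 292.291735 = 438.437603
V = π·2.5² × L = 19.634954 × 438.437603 = 8608.702200

L=438.438 V=8608.702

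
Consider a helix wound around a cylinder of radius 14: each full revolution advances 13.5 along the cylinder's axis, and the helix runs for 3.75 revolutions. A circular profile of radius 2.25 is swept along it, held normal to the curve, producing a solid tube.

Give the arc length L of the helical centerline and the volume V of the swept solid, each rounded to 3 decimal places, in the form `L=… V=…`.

L=333.729 V=5307.736

2πR = 2π·14 = 87.964594
per-turn = √(87.964594² + 13.5²) = √(7737.7699 + 182.25) = √7920.0199 = 88.994493
L = 3.75 × 88.994493 = 333.729350
V = π·2.25² × L = 15.904313 × 333.729350 = 5307.735978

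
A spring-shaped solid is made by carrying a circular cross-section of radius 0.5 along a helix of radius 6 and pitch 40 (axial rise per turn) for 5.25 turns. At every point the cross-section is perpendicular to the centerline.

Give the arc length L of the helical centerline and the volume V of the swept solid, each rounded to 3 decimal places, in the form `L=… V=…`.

2πR = 2π·6 = 37.699112
per-turn = √(37.699112² + 40²) = √(1421.2230 + 1600) = √3021.2230 = 54.965653
L = 5.25 × 54.965653 = 288.569679
V = π·0.5² × L = 0.785398 × 288.569679 = 226.642096

L=288.570 V=226.642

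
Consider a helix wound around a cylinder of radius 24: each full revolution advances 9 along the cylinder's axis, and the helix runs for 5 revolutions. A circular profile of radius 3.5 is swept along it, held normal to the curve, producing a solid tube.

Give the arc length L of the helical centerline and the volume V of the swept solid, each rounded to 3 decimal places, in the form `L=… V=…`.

L=755.324 V=29068.271

2πR = 2π·24 = 150.796447
per-turn = √(150.796447² + 9²) = √(22739.5685 + 81) = √22820.5685 = 151.064783
L = 5 × 151.064783 = 755.323913
V = π·3.5² × L = 38.484510 × 755.323913 = 29068.270687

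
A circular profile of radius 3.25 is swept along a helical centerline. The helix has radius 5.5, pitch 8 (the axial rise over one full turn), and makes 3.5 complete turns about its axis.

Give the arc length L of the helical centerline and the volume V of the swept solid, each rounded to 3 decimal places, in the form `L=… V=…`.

2πR = 2π·5.5 = 34.557519
per-turn = √(34.557519² + 8²) = √(1194.2221 + 64) = √1258.2221 = 35.471427
L = 3.5 × 35.471427 = 124.149994
V = π·3.25² × L = 33.183072 × 124.149994 = 4119.678255

L=124.150 V=4119.678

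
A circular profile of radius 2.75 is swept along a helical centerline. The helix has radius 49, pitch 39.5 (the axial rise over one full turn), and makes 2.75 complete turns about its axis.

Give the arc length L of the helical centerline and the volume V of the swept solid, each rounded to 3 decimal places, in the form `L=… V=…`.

2πR = 2π·49 = 307.876080
per-turn = √(307.876080² + 39.5²) = √(94787.6807 + 1560.25) = √96347.9307 = 310.399631
L = 2.75 × 310.399631 = 853.598984
V = π·2.75² × L = 23.758294 × 853.598984 = 20280.056001

L=853.599 V=20280.056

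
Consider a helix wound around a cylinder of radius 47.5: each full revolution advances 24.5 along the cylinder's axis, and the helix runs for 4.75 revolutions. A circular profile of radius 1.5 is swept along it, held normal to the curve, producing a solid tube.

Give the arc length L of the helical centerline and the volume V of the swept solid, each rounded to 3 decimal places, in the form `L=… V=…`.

2πR = 2π·47.5 = 298.451302
per-turn = √(298.451302² + 24.5²) = √(89073.1797 + 600.25) = √89673.4297 = 299.455222
L = 4.75 × 299.455222 = 1422.412302
V = π·1.5² × L = 7.068583 × 1422.412302 = 10054.440089

L=1422.412 V=10054.440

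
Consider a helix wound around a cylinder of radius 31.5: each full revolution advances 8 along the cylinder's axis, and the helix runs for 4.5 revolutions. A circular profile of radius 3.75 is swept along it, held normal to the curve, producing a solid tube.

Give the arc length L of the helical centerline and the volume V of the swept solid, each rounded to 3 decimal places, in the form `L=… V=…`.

2πR = 2π·31.5 = 197.920337
per-turn = √(197.920337² + 8²) = √(39172.4599 + 64) = √39236.4599 = 198.081952
L = 4.5 × 198.081952 = 891.368786
V = π·3.75² × L = 44.178647 × 891.368786 = 39379.466660

L=891.369 V=39379.467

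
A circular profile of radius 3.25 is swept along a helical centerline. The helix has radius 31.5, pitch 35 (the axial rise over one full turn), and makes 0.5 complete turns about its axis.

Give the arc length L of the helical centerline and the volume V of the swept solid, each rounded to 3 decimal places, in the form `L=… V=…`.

L=100.496 V=3334.753

2πR = 2π·31.5 = 197.920337
per-turn = √(197.920337² + 35²) = √(39172.4599 + 1225) = √40397.4599 = 200.991194
L = 0.5 × 200.991194 = 100.495597
V = π·3.25² × L = 33.183072 × 100.495597 = 3334.752663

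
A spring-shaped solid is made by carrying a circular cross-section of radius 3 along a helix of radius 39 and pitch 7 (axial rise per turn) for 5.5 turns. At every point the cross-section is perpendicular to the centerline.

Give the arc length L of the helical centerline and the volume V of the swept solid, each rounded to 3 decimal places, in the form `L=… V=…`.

L=1348.293 V=38122.087

2πR = 2π·39 = 245.044227
per-turn = √(245.044227² + 7²) = √(60046.6732 + 49) = √60095.6732 = 245.144189
L = 5.5 × 245.144189 = 1348.293037
V = π·3² × L = 28.274334 × 1348.293037 = 38122.087499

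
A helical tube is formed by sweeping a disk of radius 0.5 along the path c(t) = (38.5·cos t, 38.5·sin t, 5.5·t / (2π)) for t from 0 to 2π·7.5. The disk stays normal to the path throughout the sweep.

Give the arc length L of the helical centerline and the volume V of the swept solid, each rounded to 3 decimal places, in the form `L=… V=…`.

2πR = 2π·38.5 = 241.902634
per-turn = √(241.902634² + 5.5²) = √(58516.8845 + 30.25) = √58547.1345 = 241.965151
L = 7.5 × 241.965151 = 1814.738636
V = π·0.5² × L = 0.785398 × 1814.738636 = 1425.292391

L=1814.739 V=1425.292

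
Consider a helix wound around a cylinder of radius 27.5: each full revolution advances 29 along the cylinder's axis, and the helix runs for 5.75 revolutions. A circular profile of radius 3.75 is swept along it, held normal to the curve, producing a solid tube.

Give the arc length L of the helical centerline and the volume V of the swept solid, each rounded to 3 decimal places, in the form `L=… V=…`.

L=1007.425 V=44506.666

2πR = 2π·27.5 = 172.787596
per-turn = √(172.787596² + 29²) = √(29855.5533 + 841) = √30696.5533 = 175.204319
L = 5.75 × 175.204319 = 1007.424833
V = π·3.75² × L = 44.178647 × 1007.424833 = 44506.665760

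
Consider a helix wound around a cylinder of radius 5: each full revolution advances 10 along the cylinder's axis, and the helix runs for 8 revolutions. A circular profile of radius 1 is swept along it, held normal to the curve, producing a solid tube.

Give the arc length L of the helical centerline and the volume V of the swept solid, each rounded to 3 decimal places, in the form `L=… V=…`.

2πR = 2π·5 = 31.415927
per-turn = √(31.415927² + 10²) = √(986.9604 + 100) = √1086.9604 = 32.969083
L = 8 × 32.969083 = 263.752665
V = π·1² × L = 3.141593 × 263.752665 = 828.603434

L=263.753 V=828.603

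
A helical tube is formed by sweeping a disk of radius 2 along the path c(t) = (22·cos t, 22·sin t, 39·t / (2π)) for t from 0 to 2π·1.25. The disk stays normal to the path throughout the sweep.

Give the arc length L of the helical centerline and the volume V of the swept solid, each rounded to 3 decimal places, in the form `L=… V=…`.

L=179.533 V=2256.079

2πR = 2π·22 = 138.230077
per-turn = √(138.230077² + 39²) = √(19107.5541 + 1521) = √20628.5541 = 143.626439
L = 1.25 × 143.626439 = 179.533049
V = π·2² × L = 12.566371 × 179.533049 = 2256.078836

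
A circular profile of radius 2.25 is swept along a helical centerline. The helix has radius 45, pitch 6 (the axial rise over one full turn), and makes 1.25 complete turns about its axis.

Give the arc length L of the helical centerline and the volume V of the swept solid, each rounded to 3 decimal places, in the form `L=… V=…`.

2πR = 2π·45 = 282.743339
per-turn = √(282.743339² + 6²) = √(79943.7956 + 36) = √79979.7956 = 282.806994
L = 1.25 × 282.806994 = 353.508742
V = π·2.25² × L = 15.904313 × 353.508742 = 5622.313614

L=353.509 V=5622.314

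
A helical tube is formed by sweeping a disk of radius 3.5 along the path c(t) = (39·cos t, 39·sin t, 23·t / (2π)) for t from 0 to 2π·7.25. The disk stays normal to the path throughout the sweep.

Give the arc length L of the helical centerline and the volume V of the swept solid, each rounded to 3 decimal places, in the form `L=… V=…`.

2πR = 2π·39 = 245.044227
per-turn = √(245.044227² + 23²) = √(60046.6732 + 529) = √60575.6732 = 246.121257
L = 7.25 × 246.121257 = 1784.379114
V = π·3.5² × L = 38.484510 × 1784.379114 = 68670.955856

L=1784.379 V=68670.956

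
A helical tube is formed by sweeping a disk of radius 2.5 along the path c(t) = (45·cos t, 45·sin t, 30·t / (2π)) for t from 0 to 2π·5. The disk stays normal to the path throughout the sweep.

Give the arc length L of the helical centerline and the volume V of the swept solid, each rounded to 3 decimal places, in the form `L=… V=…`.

2πR = 2π·45 = 282.743339
per-turn = √(282.743339² + 30²) = √(79943.7956 + 900) = √80843.7956 = 284.330434
L = 5 × 284.330434 = 1421.652170
V = π·2.5² × L = 19.634954 × 1421.652170 = 27914.075074

L=1421.652 V=27914.075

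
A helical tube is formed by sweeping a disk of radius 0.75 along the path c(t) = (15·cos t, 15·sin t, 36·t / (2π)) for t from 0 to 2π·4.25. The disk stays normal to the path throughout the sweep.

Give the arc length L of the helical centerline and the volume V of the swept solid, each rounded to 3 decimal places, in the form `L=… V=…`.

L=428.779 V=757.716

2πR = 2π·15 = 94.247780
per-turn = √(94.247780² + 36²) = √(8882.6440 + 1296) = √10178.6440 = 100.889266
L = 4.25 × 100.889266 = 428.779380
V = π·0.75² × L = 1.767146 × 428.779380 = 757.715709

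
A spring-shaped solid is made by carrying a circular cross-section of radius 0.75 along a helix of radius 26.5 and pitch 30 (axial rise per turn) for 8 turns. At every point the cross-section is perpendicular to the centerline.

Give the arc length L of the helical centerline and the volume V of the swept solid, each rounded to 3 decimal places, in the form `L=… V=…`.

2πR = 2π·26.5 = 166.504411
per-turn = √(166.504411² + 30²) = √(27723.7188 + 900) = √28623.7188 = 169.185457
L = 8 × 169.185457 = 1353.483654
V = π·0.75² × L = 1.767146 × 1353.483654 = 2391.803046

L=1353.484 V=2391.803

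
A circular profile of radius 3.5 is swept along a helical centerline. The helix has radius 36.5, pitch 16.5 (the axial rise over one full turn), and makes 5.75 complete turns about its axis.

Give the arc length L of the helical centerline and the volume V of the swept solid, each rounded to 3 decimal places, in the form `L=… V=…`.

L=1322.092 V=50880.066

2πR = 2π·36.5 = 229.336264
per-turn = √(229.336264² + 16.5²) = √(52595.1219 + 272.25) = √52867.3719 = 229.929058
L = 5.75 × 229.929058 = 1322.092085
V = π·3.5² × L = 38.484510 × 1322.092085 = 50880.066085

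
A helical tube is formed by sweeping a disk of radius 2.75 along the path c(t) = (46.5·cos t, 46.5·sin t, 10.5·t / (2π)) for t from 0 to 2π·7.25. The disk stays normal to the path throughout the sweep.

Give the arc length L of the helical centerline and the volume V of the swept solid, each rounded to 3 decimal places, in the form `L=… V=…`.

L=2119.586 V=50357.755

2πR = 2π·46.5 = 292.168117
per-turn = √(292.168117² + 10.5²) = √(85362.2085 + 110.25) = √85472.4585 = 292.356732
L = 7.25 × 292.356732 = 2119.586304
V = π·2.75² × L = 23.758294 × 2119.586304 = 50357.755496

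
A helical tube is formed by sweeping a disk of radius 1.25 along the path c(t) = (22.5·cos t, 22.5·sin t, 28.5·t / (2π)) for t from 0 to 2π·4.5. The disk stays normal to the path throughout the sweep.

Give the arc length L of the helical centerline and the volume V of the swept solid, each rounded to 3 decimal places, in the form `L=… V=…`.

2πR = 2π·22.5 = 141.371669
per-turn = √(141.371669² + 28.5²) = √(19985.9489 + 812.25) = √20798.1989 = 144.215807
L = 4.5 × 144.215807 = 648.971130
V = π·1.25² × L = 4.908739 × 648.971130 = 3185.629587

L=648.971 V=3185.630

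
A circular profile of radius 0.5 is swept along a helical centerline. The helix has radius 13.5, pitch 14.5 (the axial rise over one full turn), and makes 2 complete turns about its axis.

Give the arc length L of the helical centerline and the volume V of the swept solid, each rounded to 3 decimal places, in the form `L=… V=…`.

2πR = 2π·13.5 = 84.823002
per-turn = √(84.823002² + 14.5²) = √(7194.9416 + 210.25) = √7405.1916 = 86.053423
L = 2 × 86.053423 = 172.106846
V = π·0.5² × L = 0.785398 × 172.106846 = 135.172401

L=172.107 V=135.172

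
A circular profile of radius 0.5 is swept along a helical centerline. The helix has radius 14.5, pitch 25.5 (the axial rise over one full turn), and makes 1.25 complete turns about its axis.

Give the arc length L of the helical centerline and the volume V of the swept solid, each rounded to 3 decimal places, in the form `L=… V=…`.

L=118.259 V=92.881

2πR = 2π·14.5 = 91.106187
per-turn = √(91.106187² + 25.5²) = √(8300.3373 + 650.25) = √8950.5873 = 94.607544
L = 1.25 × 94.607544 = 118.259429
V = π·0.5² × L = 0.785398 × 118.259429 = 92.880739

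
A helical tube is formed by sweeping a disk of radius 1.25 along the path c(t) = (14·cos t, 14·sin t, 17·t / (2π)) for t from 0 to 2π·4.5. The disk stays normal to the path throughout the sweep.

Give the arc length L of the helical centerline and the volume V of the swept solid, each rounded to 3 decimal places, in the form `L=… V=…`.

L=403.165 V=1979.032

2πR = 2π·14 = 87.964594
per-turn = √(87.964594² + 17²) = √(7737.7699 + 289) = √8026.7699 = 89.592242
L = 4.5 × 89.592242 = 403.165090
V = π·1.25² × L = 4.908739 × 403.165090 = 1979.032006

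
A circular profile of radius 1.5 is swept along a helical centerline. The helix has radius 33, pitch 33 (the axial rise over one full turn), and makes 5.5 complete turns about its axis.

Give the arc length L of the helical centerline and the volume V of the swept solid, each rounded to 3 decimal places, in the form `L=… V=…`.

2πR = 2π·33 = 207.345115
per-turn = √(207.345115² + 33²) = √(42991.9968 + 1089) = √44080.9968 = 209.954749
L = 5.5 × 209.954749 = 1154.751121
V = π·1.5² × L = 7.068583 × 1154.751121 = 8162.454689

L=1154.751 V=8162.455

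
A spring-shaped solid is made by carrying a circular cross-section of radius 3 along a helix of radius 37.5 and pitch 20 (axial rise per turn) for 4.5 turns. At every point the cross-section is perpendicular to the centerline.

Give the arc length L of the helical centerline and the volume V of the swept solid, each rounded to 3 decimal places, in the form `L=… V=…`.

L=1064.100 V=30086.730

2πR = 2π·37.5 = 235.619449
per-turn = √(235.619449² + 20²) = √(55516.5248 + 400) = √55916.5248 = 236.466752
L = 4.5 × 236.466752 = 1064.100384
V = π·3² × L = 28.274334 × 1064.100384 = 30086.729529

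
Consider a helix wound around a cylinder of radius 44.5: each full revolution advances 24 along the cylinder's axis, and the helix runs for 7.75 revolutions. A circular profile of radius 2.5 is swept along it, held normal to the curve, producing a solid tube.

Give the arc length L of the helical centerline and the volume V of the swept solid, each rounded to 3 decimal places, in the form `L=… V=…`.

2πR = 2π·44.5 = 279.601746
per-turn = √(279.601746² + 24²) = √(78177.1365 + 576) = √78753.1365 = 280.629892
L = 7.75 × 280.629892 = 2174.881665
V = π·2.5² × L = 19.634954 × 2174.881665 = 42703.701641

L=2174.882 V=42703.702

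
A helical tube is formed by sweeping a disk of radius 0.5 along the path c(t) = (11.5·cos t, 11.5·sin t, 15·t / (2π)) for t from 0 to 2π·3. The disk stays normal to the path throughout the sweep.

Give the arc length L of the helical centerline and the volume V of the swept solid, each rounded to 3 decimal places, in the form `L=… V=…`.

L=221.391 V=173.880

2πR = 2π·11.5 = 72.256631
per-turn = √(72.256631² + 15²) = √(5221.0207 + 225) = √5446.0207 = 73.797159
L = 3 × 73.797159 = 221.391478
V = π·0.5² × L = 0.785398 × 221.391478 = 173.880460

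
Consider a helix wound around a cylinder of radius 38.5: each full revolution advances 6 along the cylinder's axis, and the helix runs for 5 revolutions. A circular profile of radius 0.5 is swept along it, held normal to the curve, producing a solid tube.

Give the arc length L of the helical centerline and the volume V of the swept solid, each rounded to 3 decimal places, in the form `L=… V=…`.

L=1209.885 V=950.242

2πR = 2π·38.5 = 241.902634
per-turn = √(241.902634² + 6²) = √(58516.8845 + 36) = √58552.8845 = 241.977033
L = 5 × 241.977033 = 1209.885165
V = π·0.5² × L = 0.785398 × 1209.885165 = 950.241586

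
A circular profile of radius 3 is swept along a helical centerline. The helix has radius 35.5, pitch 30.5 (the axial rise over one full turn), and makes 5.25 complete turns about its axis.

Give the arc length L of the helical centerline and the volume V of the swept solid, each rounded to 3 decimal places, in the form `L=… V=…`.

L=1181.926 V=33418.159

2πR = 2π·35.5 = 223.053078
per-turn = √(223.053078² + 30.5²) = √(49752.6758 + 930.25) = √50682.9258 = 225.128687
L = 5.25 × 225.128687 = 1181.925608
V = π·3² × L = 28.274334 × 1181.925608 = 33418.159254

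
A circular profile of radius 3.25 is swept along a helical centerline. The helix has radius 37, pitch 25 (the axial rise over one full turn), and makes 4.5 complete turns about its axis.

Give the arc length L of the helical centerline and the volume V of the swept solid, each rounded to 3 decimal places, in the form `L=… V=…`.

L=1052.182 V=34914.629

2πR = 2π·37 = 232.477856
per-turn = √(232.477856² + 25²) = √(54045.9537 + 625) = √54670.9537 = 233.818207
L = 4.5 × 233.818207 = 1052.181929
V = π·3.25² × L = 33.183072 × 1052.181929 = 34914.629143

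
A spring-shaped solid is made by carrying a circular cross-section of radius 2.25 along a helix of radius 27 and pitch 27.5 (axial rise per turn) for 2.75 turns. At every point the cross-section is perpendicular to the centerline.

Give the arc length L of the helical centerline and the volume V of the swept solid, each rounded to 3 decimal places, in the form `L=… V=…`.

L=472.616 V=7516.637

2πR = 2π·27 = 169.646003
per-turn = √(169.646003² + 27.5²) = √(28779.7664 + 756.25) = √29536.0164 = 171.860456
L = 2.75 × 171.860456 = 472.616255
V = π·2.25² × L = 15.904313 × 472.616255 = 7516.636754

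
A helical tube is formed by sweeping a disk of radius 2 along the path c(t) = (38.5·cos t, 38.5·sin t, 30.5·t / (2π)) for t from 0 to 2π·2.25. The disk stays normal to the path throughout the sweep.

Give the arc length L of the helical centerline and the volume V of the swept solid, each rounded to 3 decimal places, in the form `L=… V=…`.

2πR = 2π·38.5 = 241.902634
per-turn = √(241.902634² + 30.5²) = √(58516.8845 + 930.25) = √59447.1345 = 243.817831
L = 2.25 × 243.817831 = 548.590119
V = π·2² × L = 12.566371 × 548.590119 = 6893.786747

L=548.590 V=6893.787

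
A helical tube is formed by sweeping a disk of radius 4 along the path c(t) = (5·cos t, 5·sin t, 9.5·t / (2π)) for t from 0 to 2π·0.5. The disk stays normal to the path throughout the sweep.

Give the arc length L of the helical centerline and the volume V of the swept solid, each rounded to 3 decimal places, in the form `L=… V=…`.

L=16.410 V=824.879

2πR = 2π·5 = 31.415927
per-turn = √(31.415927² + 9.5²) = √(986.9604 + 90.25) = √1077.2104 = 32.820884
L = 0.5 × 32.820884 = 16.410442
V = π·4² × L = 50.265482 × 16.410442 = 824.878790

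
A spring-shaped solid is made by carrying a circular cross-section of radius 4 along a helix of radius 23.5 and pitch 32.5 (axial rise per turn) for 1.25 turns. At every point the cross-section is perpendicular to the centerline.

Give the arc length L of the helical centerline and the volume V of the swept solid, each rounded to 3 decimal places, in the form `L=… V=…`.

2πR = 2π·23.5 = 147.654855
per-turn = √(147.654855² + 32.5²) = √(21801.9561 + 1056.25) = √22858.2061 = 151.189306
L = 1.25 × 151.189306 = 188.986632
V = π·4² × L = 50.265482 × 188.986632 = 9499.504234

L=188.987 V=9499.504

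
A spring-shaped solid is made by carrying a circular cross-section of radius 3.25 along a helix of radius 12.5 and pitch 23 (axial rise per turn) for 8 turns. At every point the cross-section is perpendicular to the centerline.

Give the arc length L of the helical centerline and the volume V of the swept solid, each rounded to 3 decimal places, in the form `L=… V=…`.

2πR = 2π·12.5 = 78.539816
per-turn = √(78.539816² + 23²) = √(6168.5028 + 529) = √6697.5028 = 81.838272
L = 8 × 81.838272 = 654.706175
V = π·3.25² × L = 33.183072 × 654.706175 = 21725.162420

L=654.706 V=21725.162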